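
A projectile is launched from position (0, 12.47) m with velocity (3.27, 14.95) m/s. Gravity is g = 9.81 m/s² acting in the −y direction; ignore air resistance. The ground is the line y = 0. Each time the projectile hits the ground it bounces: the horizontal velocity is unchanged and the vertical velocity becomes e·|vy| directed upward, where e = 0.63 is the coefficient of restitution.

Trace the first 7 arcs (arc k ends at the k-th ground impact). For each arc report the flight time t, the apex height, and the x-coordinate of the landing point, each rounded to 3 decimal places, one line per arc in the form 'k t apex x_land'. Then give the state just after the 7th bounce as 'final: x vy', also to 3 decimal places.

1 3.730 23.862 12.196
2 2.779 9.471 21.283
3 1.751 3.759 27.008
4 1.103 1.492 30.615
5 0.695 0.592 32.888
6 0.438 0.235 34.319
7 0.276 0.093 35.221
final: 35.221 0.852

Arc 1: start y=12.470, vy=14.950 → t=3.730, apex=23.862, x_land=12.196, impact vy=-21.637
  bounce: vy ← 0.63·21.637 = 13.631
Arc 2: start y=0.000, vy=13.631 → t=2.779, apex=9.471, x_land=21.283, impact vy=-13.631
  bounce: vy ← 0.63·13.631 = 8.588
Arc 3: start y=0.000, vy=8.588 → t=1.751, apex=3.759, x_land=27.008, impact vy=-8.588
  bounce: vy ← 0.63·8.588 = 5.410
Arc 4: start y=0.000, vy=5.410 → t=1.103, apex=1.492, x_land=30.615, impact vy=-5.410
  bounce: vy ← 0.63·5.410 = 3.408
Arc 5: start y=0.000, vy=3.408 → t=0.695, apex=0.592, x_land=32.888, impact vy=-3.408
  bounce: vy ← 0.63·3.408 = 2.147
Arc 6: start y=0.000, vy=2.147 → t=0.438, apex=0.235, x_land=34.319, impact vy=-2.147
  bounce: vy ← 0.63·2.147 = 1.353
Arc 7: start y=0.000, vy=1.353 → t=0.276, apex=0.093, x_land=35.221, impact vy=-1.353
  bounce: vy ← 0.63·1.353 = 0.852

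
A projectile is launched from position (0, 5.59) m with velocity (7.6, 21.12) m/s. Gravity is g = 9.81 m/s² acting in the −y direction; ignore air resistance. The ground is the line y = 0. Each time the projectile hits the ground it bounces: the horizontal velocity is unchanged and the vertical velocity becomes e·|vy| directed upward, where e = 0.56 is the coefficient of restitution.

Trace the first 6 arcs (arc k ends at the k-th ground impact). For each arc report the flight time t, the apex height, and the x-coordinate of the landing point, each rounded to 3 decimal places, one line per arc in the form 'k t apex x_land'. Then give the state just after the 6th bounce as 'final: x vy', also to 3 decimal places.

Arc 1: start y=5.590, vy=21.120 → t=4.556, apex=28.325, x_land=34.625, impact vy=-23.574
  bounce: vy ← 0.56·23.574 = 13.201
Arc 2: start y=0.000, vy=13.201 → t=2.691, apex=8.883, x_land=55.080, impact vy=-13.201
  bounce: vy ← 0.56·13.201 = 7.393
Arc 3: start y=0.000, vy=7.393 → t=1.507, apex=2.786, x_land=66.535, impact vy=-7.393
  bounce: vy ← 0.56·7.393 = 4.140
Arc 4: start y=0.000, vy=4.140 → t=0.844, apex=0.874, x_land=72.949, impact vy=-4.140
  bounce: vy ← 0.56·4.140 = 2.318
Arc 5: start y=0.000, vy=2.318 → t=0.473, apex=0.274, x_land=76.542, impact vy=-2.318
  bounce: vy ← 0.56·2.318 = 1.298
Arc 6: start y=0.000, vy=1.298 → t=0.265, apex=0.086, x_land=78.553, impact vy=-1.298
  bounce: vy ← 0.56·1.298 = 0.727

1 4.556 28.325 34.625
2 2.691 8.883 55.080
3 1.507 2.786 66.535
4 0.844 0.874 72.949
5 0.473 0.274 76.542
6 0.265 0.086 78.553
final: 78.553 0.727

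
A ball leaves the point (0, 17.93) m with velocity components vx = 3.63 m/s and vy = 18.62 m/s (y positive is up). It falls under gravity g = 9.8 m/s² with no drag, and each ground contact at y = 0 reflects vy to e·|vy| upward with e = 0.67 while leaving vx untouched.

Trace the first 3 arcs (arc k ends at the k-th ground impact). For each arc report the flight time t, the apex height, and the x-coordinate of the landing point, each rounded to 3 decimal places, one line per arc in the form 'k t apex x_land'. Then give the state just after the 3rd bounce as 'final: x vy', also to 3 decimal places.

1 4.596 35.619 16.684
2 3.613 15.989 29.799
3 2.421 7.178 38.585
final: 38.585 7.947

Arc 1: start y=17.930, vy=18.620 → t=4.596, apex=35.619, x_land=16.684, impact vy=-26.422
  bounce: vy ← 0.67·26.422 = 17.703
Arc 2: start y=0.000, vy=17.703 → t=3.613, apex=15.989, x_land=29.799, impact vy=-17.703
  bounce: vy ← 0.67·17.703 = 11.861
Arc 3: start y=0.000, vy=11.861 → t=2.421, apex=7.178, x_land=38.585, impact vy=-11.861
  bounce: vy ← 0.67·11.861 = 7.947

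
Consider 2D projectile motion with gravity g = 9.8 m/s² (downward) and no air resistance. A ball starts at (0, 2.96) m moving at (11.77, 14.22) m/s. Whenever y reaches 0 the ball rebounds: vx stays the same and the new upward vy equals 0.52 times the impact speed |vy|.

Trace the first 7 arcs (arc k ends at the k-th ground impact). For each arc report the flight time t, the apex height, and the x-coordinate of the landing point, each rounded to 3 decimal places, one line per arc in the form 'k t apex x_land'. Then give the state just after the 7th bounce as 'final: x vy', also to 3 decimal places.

1 3.097 13.277 36.453
2 1.712 3.590 56.602
3 0.890 0.971 67.080
4 0.463 0.262 72.528
5 0.241 0.071 75.361
6 0.125 0.019 76.834
7 0.065 0.005 77.600
final: 77.600 0.166

Arc 1: start y=2.960, vy=14.220 → t=3.097, apex=13.277, x_land=36.453, impact vy=-16.131
  bounce: vy ← 0.52·16.131 = 8.388
Arc 2: start y=0.000, vy=8.388 → t=1.712, apex=3.590, x_land=56.602, impact vy=-8.388
  bounce: vy ← 0.52·8.388 = 4.362
Arc 3: start y=0.000, vy=4.362 → t=0.890, apex=0.971, x_land=67.080, impact vy=-4.362
  bounce: vy ← 0.52·4.362 = 2.268
Arc 4: start y=0.000, vy=2.268 → t=0.463, apex=0.262, x_land=72.528, impact vy=-2.268
  bounce: vy ← 0.52·2.268 = 1.179
Arc 5: start y=0.000, vy=1.179 → t=0.241, apex=0.071, x_land=75.361, impact vy=-1.179
  bounce: vy ← 0.52·1.179 = 0.613
Arc 6: start y=0.000, vy=0.613 → t=0.125, apex=0.019, x_land=76.834, impact vy=-0.613
  bounce: vy ← 0.52·0.613 = 0.319
Arc 7: start y=0.000, vy=0.319 → t=0.065, apex=0.005, x_land=77.600, impact vy=-0.319
  bounce: vy ← 0.52·0.319 = 0.166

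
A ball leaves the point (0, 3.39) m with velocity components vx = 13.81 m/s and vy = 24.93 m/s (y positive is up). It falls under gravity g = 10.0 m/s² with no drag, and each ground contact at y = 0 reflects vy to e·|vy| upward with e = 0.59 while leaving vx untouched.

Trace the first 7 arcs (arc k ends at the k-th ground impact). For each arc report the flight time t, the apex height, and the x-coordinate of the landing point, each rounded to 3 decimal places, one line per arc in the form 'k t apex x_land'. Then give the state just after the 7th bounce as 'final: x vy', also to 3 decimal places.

Arc 1: start y=3.390, vy=24.930 → t=5.118, apex=34.465, x_land=70.686, impact vy=-26.255
  bounce: vy ← 0.59·26.255 = 15.490
Arc 2: start y=0.000, vy=15.490 → t=3.098, apex=11.997, x_land=113.470, impact vy=-15.490
  bounce: vy ← 0.59·15.490 = 9.139
Arc 3: start y=0.000, vy=9.139 → t=1.828, apex=4.176, x_land=138.713, impact vy=-9.139
  bounce: vy ← 0.59·9.139 = 5.392
Arc 4: start y=0.000, vy=5.392 → t=1.078, apex=1.454, x_land=153.606, impact vy=-5.392
  bounce: vy ← 0.59·5.392 = 3.181
Arc 5: start y=0.000, vy=3.181 → t=0.636, apex=0.506, x_land=162.393, impact vy=-3.181
  bounce: vy ← 0.59·3.181 = 1.877
Arc 6: start y=0.000, vy=1.877 → t=0.375, apex=0.176, x_land=167.577, impact vy=-1.877
  bounce: vy ← 0.59·1.877 = 1.107
Arc 7: start y=0.000, vy=1.107 → t=0.221, apex=0.061, x_land=170.636, impact vy=-1.107
  bounce: vy ← 0.59·1.107 = 0.653

1 5.118 34.465 70.686
2 3.098 11.997 113.470
3 1.828 4.176 138.713
4 1.078 1.454 153.606
5 0.636 0.506 162.393
6 0.375 0.176 167.577
7 0.221 0.061 170.636
final: 170.636 0.653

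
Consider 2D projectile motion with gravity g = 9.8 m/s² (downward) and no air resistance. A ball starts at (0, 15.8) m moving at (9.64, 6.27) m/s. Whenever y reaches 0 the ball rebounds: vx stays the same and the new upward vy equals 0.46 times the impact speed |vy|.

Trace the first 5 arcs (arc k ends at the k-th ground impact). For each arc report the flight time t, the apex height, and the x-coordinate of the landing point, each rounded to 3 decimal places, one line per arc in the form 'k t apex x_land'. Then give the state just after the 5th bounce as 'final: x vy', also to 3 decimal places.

Arc 1: start y=15.800, vy=6.270 → t=2.546, apex=17.806, x_land=24.544, impact vy=-18.681
  bounce: vy ← 0.46·18.681 = 8.593
Arc 2: start y=0.000, vy=8.593 → t=1.754, apex=3.768, x_land=41.450, impact vy=-8.593
  bounce: vy ← 0.46·8.593 = 3.953
Arc 3: start y=0.000, vy=3.953 → t=0.807, apex=0.797, x_land=49.227, impact vy=-3.953
  bounce: vy ← 0.46·3.953 = 1.818
Arc 4: start y=0.000, vy=1.818 → t=0.371, apex=0.169, x_land=52.804, impact vy=-1.818
  bounce: vy ← 0.46·1.818 = 0.836
Arc 5: start y=0.000, vy=0.836 → t=0.171, apex=0.036, x_land=54.450, impact vy=-0.836
  bounce: vy ← 0.46·0.836 = 0.385

1 2.546 17.806 24.544
2 1.754 3.768 41.450
3 0.807 0.797 49.227
4 0.371 0.169 52.804
5 0.171 0.036 54.450
final: 54.450 0.385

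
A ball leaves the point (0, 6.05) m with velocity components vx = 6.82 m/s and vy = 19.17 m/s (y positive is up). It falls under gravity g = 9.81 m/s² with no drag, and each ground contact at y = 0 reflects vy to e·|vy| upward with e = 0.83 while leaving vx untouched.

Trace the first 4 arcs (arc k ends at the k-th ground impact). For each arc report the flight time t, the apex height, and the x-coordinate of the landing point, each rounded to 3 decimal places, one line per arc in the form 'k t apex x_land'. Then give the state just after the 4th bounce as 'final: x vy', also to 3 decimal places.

1 4.202 24.780 28.656
2 3.731 17.071 54.103
3 3.097 11.760 75.223
4 2.570 8.102 92.753
final: 92.753 10.464

Arc 1: start y=6.050, vy=19.170 → t=4.202, apex=24.780, x_land=28.656, impact vy=-22.050
  bounce: vy ← 0.83·22.050 = 18.301
Arc 2: start y=0.000, vy=18.301 → t=3.731, apex=17.071, x_land=54.103, impact vy=-18.301
  bounce: vy ← 0.83·18.301 = 15.190
Arc 3: start y=0.000, vy=15.190 → t=3.097, apex=11.760, x_land=75.223, impact vy=-15.190
  bounce: vy ← 0.83·15.190 = 12.608
Arc 4: start y=0.000, vy=12.608 → t=2.570, apex=8.102, x_land=92.753, impact vy=-12.608
  bounce: vy ← 0.83·12.608 = 10.464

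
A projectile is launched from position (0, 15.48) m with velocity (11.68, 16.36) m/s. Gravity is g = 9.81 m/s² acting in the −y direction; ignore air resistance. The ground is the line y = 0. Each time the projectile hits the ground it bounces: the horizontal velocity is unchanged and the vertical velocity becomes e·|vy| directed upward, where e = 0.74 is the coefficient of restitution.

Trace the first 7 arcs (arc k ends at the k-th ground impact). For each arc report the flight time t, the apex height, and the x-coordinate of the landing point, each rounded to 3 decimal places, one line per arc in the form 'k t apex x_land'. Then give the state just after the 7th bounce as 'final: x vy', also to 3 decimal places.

1 4.104 29.122 47.938
2 3.606 15.947 90.059
3 2.669 8.733 121.228
4 1.975 4.782 144.293
5 1.461 2.619 161.361
6 1.081 1.434 173.992
7 0.800 0.785 183.338
final: 183.338 2.905

Arc 1: start y=15.480, vy=16.360 → t=4.104, apex=29.122, x_land=47.938, impact vy=-23.903
  bounce: vy ← 0.74·23.903 = 17.688
Arc 2: start y=0.000, vy=17.688 → t=3.606, apex=15.947, x_land=90.059, impact vy=-17.688
  bounce: vy ← 0.74·17.688 = 13.089
Arc 3: start y=0.000, vy=13.089 → t=2.669, apex=8.733, x_land=121.228, impact vy=-13.089
  bounce: vy ← 0.74·13.089 = 9.686
Arc 4: start y=0.000, vy=9.686 → t=1.975, apex=4.782, x_land=144.293, impact vy=-9.686
  bounce: vy ← 0.74·9.686 = 7.168
Arc 5: start y=0.000, vy=7.168 → t=1.461, apex=2.619, x_land=161.361, impact vy=-7.168
  bounce: vy ← 0.74·7.168 = 5.304
Arc 6: start y=0.000, vy=5.304 → t=1.081, apex=1.434, x_land=173.992, impact vy=-5.304
  bounce: vy ← 0.74·5.304 = 3.925
Arc 7: start y=0.000, vy=3.925 → t=0.800, apex=0.785, x_land=183.338, impact vy=-3.925
  bounce: vy ← 0.74·3.925 = 2.905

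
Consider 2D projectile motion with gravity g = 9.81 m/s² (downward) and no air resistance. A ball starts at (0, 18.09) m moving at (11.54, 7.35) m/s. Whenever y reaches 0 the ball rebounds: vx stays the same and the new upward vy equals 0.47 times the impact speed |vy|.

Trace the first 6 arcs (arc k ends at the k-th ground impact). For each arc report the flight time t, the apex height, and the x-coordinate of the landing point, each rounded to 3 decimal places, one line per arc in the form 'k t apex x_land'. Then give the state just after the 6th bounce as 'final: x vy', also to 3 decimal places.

1 2.811 20.843 32.435
2 1.938 4.604 54.796
3 0.911 1.017 65.306
4 0.428 0.225 70.246
5 0.201 0.050 72.567
6 0.095 0.011 73.659
final: 73.659 0.218

Arc 1: start y=18.090, vy=7.350 → t=2.811, apex=20.843, x_land=32.435, impact vy=-20.222
  bounce: vy ← 0.47·20.222 = 9.505
Arc 2: start y=0.000, vy=9.505 → t=1.938, apex=4.604, x_land=54.796, impact vy=-9.505
  bounce: vy ← 0.47·9.505 = 4.467
Arc 3: start y=0.000, vy=4.467 → t=0.911, apex=1.017, x_land=65.306, impact vy=-4.467
  bounce: vy ← 0.47·4.467 = 2.100
Arc 4: start y=0.000, vy=2.100 → t=0.428, apex=0.225, x_land=70.246, impact vy=-2.100
  bounce: vy ← 0.47·2.100 = 0.987
Arc 5: start y=0.000, vy=0.987 → t=0.201, apex=0.050, x_land=72.567, impact vy=-0.987
  bounce: vy ← 0.47·0.987 = 0.464
Arc 6: start y=0.000, vy=0.464 → t=0.095, apex=0.011, x_land=73.659, impact vy=-0.464
  bounce: vy ← 0.47·0.464 = 0.218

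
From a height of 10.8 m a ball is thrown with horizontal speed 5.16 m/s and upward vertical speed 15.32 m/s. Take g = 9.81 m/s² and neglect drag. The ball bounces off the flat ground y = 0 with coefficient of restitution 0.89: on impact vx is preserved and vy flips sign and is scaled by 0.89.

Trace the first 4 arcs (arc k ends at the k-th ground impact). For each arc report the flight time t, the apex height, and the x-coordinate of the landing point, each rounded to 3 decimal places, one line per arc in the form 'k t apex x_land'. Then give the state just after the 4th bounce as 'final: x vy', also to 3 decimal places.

Arc 1: start y=10.800, vy=15.320 → t=3.716, apex=22.762, x_land=19.174, impact vy=-21.133
  bounce: vy ← 0.89·21.133 = 18.808
Arc 2: start y=0.000, vy=18.808 → t=3.835, apex=18.030, x_land=38.960, impact vy=-18.808
  bounce: vy ← 0.89·18.808 = 16.739
Arc 3: start y=0.000, vy=16.739 → t=3.413, apex=14.282, x_land=56.570, impact vy=-16.739
  bounce: vy ← 0.89·16.739 = 14.898
Arc 4: start y=0.000, vy=14.898 → t=3.037, apex=11.312, x_land=72.242, impact vy=-14.898
  bounce: vy ← 0.89·14.898 = 13.259

1 3.716 22.762 19.174
2 3.835 18.030 38.960
3 3.413 14.282 56.570
4 3.037 11.312 72.242
final: 72.242 13.259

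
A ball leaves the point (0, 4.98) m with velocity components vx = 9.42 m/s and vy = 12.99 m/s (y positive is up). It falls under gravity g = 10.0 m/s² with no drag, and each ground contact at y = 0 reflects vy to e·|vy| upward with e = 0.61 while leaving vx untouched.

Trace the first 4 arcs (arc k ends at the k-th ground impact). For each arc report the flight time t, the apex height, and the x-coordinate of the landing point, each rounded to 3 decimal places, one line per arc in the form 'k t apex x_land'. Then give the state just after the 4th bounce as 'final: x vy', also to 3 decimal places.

Arc 1: start y=4.980, vy=12.990 → t=2.937, apex=13.417, x_land=27.668, impact vy=-16.381
  bounce: vy ← 0.61·16.381 = 9.992
Arc 2: start y=0.000, vy=9.992 → t=1.998, apex=4.992, x_land=46.493, impact vy=-9.992
  bounce: vy ← 0.61·9.992 = 6.095
Arc 3: start y=0.000, vy=6.095 → t=1.219, apex=1.858, x_land=57.977, impact vy=-6.095
  bounce: vy ← 0.61·6.095 = 3.718
Arc 4: start y=0.000, vy=3.718 → t=0.744, apex=0.691, x_land=64.982, impact vy=-3.718
  bounce: vy ← 0.61·3.718 = 2.268

1 2.937 13.417 27.668
2 1.998 4.992 46.493
3 1.219 1.858 57.977
4 0.744 0.691 64.982
final: 64.982 2.268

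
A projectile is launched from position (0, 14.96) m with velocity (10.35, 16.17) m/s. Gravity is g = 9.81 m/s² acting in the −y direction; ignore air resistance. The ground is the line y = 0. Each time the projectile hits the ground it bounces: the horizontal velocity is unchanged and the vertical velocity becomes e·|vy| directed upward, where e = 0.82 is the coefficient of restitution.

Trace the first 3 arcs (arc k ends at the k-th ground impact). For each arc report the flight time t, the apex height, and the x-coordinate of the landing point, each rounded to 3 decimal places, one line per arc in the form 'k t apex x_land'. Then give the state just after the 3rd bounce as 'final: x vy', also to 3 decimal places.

1 4.050 28.287 41.915
2 3.938 19.020 82.677
3 3.229 12.789 116.102
final: 116.102 12.989

Arc 1: start y=14.960, vy=16.170 → t=4.050, apex=28.287, x_land=41.915, impact vy=-23.558
  bounce: vy ← 0.82·23.558 = 19.318
Arc 2: start y=0.000, vy=19.318 → t=3.938, apex=19.020, x_land=82.677, impact vy=-19.318
  bounce: vy ← 0.82·19.318 = 15.840
Arc 3: start y=0.000, vy=15.840 → t=3.229, apex=12.789, x_land=116.102, impact vy=-15.840
  bounce: vy ← 0.82·15.840 = 12.989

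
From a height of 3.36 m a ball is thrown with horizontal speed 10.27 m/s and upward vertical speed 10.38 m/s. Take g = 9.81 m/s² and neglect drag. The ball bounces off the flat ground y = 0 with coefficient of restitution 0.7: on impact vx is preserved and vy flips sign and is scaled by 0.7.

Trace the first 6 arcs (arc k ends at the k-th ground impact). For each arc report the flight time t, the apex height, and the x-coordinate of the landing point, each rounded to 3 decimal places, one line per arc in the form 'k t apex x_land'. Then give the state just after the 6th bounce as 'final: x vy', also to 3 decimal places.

Arc 1: start y=3.360, vy=10.380 → t=2.401, apex=8.852, x_land=24.663, impact vy=-13.178
  bounce: vy ← 0.7·13.178 = 9.225
Arc 2: start y=0.000, vy=9.225 → t=1.881, apex=4.337, x_land=43.978, impact vy=-9.225
  bounce: vy ← 0.7·9.225 = 6.457
Arc 3: start y=0.000, vy=6.457 → t=1.316, apex=2.125, x_land=57.498, impact vy=-6.457
  bounce: vy ← 0.7·6.457 = 4.520
Arc 4: start y=0.000, vy=4.520 → t=0.922, apex=1.041, x_land=66.962, impact vy=-4.520
  bounce: vy ← 0.7·4.520 = 3.164
Arc 5: start y=0.000, vy=3.164 → t=0.645, apex=0.510, x_land=73.587, impact vy=-3.164
  bounce: vy ← 0.7·3.164 = 2.215
Arc 6: start y=0.000, vy=2.215 → t=0.452, apex=0.250, x_land=78.225, impact vy=-2.215
  bounce: vy ← 0.7·2.215 = 1.550

1 2.401 8.852 24.663
2 1.881 4.337 43.978
3 1.316 2.125 57.498
4 0.922 1.041 66.962
5 0.645 0.510 73.587
6 0.452 0.250 78.225
final: 78.225 1.550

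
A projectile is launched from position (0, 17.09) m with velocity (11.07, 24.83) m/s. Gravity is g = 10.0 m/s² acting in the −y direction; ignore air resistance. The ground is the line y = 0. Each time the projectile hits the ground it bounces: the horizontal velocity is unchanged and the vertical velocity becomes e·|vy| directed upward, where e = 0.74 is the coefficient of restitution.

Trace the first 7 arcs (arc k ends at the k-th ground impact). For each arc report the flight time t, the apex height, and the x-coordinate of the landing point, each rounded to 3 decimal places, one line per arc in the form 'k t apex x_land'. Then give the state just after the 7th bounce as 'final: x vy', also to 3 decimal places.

Arc 1: start y=17.090, vy=24.830 → t=5.579, apex=47.916, x_land=61.756, impact vy=-30.957
  bounce: vy ← 0.74·30.957 = 22.908
Arc 2: start y=0.000, vy=22.908 → t=4.582, apex=26.239, x_land=112.475, impact vy=-22.908
  bounce: vy ← 0.74·22.908 = 16.952
Arc 3: start y=0.000, vy=16.952 → t=3.390, apex=14.369, x_land=150.006, impact vy=-16.952
  bounce: vy ← 0.74·16.952 = 12.544
Arc 4: start y=0.000, vy=12.544 → t=2.509, apex=7.868, x_land=177.780, impact vy=-12.544
  bounce: vy ← 0.74·12.544 = 9.283
Arc 5: start y=0.000, vy=9.283 → t=1.857, apex=4.309, x_land=198.332, impact vy=-9.283
  bounce: vy ← 0.74·9.283 = 6.869
Arc 6: start y=0.000, vy=6.869 → t=1.374, apex=2.359, x_land=213.541, impact vy=-6.869
  bounce: vy ← 0.74·6.869 = 5.083
Arc 7: start y=0.000, vy=5.083 → t=1.017, apex=1.292, x_land=224.795, impact vy=-5.083
  bounce: vy ← 0.74·5.083 = 3.762

1 5.579 47.916 61.756
2 4.582 26.239 112.475
3 3.390 14.369 150.006
4 2.509 7.868 177.780
5 1.857 4.309 198.332
6 1.374 2.359 213.541
7 1.017 1.292 224.795
final: 224.795 3.762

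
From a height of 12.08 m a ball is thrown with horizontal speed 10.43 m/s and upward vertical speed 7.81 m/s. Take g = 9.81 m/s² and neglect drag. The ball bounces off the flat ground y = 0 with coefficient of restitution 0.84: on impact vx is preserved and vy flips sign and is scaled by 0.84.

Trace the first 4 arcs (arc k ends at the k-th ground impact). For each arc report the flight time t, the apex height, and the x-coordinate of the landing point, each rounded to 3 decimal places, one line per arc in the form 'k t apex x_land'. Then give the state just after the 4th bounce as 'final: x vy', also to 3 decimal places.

1 2.556 15.189 26.657
2 2.956 10.717 57.492
3 2.483 7.562 83.393
4 2.086 5.336 105.150
final: 105.150 8.595

Arc 1: start y=12.080, vy=7.810 → t=2.556, apex=15.189, x_land=26.657, impact vy=-17.263
  bounce: vy ← 0.84·17.263 = 14.501
Arc 2: start y=0.000, vy=14.501 → t=2.956, apex=10.717, x_land=57.492, impact vy=-14.501
  bounce: vy ← 0.84·14.501 = 12.181
Arc 3: start y=0.000, vy=12.181 → t=2.483, apex=7.562, x_land=83.393, impact vy=-12.181
  bounce: vy ← 0.84·12.181 = 10.232
Arc 4: start y=0.000, vy=10.232 → t=2.086, apex=5.336, x_land=105.150, impact vy=-10.232
  bounce: vy ← 0.84·10.232 = 8.595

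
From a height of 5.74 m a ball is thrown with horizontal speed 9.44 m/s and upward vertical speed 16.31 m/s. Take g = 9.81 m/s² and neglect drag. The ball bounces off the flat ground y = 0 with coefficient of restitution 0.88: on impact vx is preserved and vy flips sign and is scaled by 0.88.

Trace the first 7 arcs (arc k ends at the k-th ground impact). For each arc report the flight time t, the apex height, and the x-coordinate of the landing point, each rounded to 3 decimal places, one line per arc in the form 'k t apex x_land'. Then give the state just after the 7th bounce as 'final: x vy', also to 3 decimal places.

Arc 1: start y=5.740, vy=16.310 → t=3.646, apex=19.298, x_land=34.419, impact vy=-19.459
  bounce: vy ← 0.88·19.459 = 17.124
Arc 2: start y=0.000, vy=17.124 → t=3.491, apex=14.945, x_land=67.375, impact vy=-17.124
  bounce: vy ← 0.88·17.124 = 15.069
Arc 3: start y=0.000, vy=15.069 → t=3.072, apex=11.573, x_land=96.376, impact vy=-15.069
  bounce: vy ← 0.88·15.069 = 13.260
Arc 4: start y=0.000, vy=13.260 → t=2.703, apex=8.962, x_land=121.896, impact vy=-13.260
  bounce: vy ← 0.88·13.260 = 11.669
Arc 5: start y=0.000, vy=11.669 → t=2.379, apex=6.940, x_land=144.354, impact vy=-11.669
  bounce: vy ← 0.88·11.669 = 10.269
Arc 6: start y=0.000, vy=10.269 → t=2.094, apex=5.375, x_land=164.117, impact vy=-10.269
  bounce: vy ← 0.88·10.269 = 9.037
Arc 7: start y=0.000, vy=9.037 → t=1.842, apex=4.162, x_land=181.509, impact vy=-9.037
  bounce: vy ← 0.88·9.037 = 7.952

1 3.646 19.298 34.419
2 3.491 14.945 67.375
3 3.072 11.573 96.376
4 2.703 8.962 121.896
5 2.379 6.940 144.354
6 2.094 5.375 164.117
7 1.842 4.162 181.509
final: 181.509 7.952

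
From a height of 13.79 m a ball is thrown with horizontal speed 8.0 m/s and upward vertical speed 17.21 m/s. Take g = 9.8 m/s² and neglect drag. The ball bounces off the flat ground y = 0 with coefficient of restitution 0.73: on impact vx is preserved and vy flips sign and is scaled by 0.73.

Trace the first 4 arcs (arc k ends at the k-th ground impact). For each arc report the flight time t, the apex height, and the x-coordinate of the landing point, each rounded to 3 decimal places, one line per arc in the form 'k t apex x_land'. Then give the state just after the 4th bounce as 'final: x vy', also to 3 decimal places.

Arc 1: start y=13.790, vy=17.210 → t=4.185, apex=28.901, x_land=33.478, impact vy=-23.801
  bounce: vy ← 0.73·23.801 = 17.374
Arc 2: start y=0.000, vy=17.374 → t=3.546, apex=15.402, x_land=61.844, impact vy=-17.374
  bounce: vy ← 0.73·17.374 = 12.683
Arc 3: start y=0.000, vy=12.683 → t=2.588, apex=8.207, x_land=82.552, impact vy=-12.683
  bounce: vy ← 0.73·12.683 = 9.259
Arc 4: start y=0.000, vy=9.259 → t=1.890, apex=4.374, x_land=97.668, impact vy=-9.259
  bounce: vy ← 0.73·9.259 = 6.759

1 4.185 28.901 33.478
2 3.546 15.402 61.844
3 2.588 8.207 82.552
4 1.890 4.374 97.668
final: 97.668 6.759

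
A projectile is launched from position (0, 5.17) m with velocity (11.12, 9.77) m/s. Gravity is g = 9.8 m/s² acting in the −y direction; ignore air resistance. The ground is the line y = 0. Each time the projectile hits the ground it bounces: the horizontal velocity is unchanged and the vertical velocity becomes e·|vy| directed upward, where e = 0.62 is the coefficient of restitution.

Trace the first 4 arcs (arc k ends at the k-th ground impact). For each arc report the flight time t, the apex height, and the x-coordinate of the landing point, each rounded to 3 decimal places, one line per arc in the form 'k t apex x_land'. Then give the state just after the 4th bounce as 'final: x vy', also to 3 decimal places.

1 2.428 10.040 27.003
2 1.775 3.859 46.741
3 1.100 1.484 58.979
4 0.682 0.570 66.566
final: 66.566 2.073

Arc 1: start y=5.170, vy=9.770 → t=2.428, apex=10.040, x_land=27.003, impact vy=-14.028
  bounce: vy ← 0.62·14.028 = 8.697
Arc 2: start y=0.000, vy=8.697 → t=1.775, apex=3.859, x_land=46.741, impact vy=-8.697
  bounce: vy ← 0.62·8.697 = 5.392
Arc 3: start y=0.000, vy=5.392 → t=1.100, apex=1.484, x_land=58.979, impact vy=-5.392
  bounce: vy ← 0.62·5.392 = 3.343
Arc 4: start y=0.000, vy=3.343 → t=0.682, apex=0.570, x_land=66.566, impact vy=-3.343
  bounce: vy ← 0.62·3.343 = 2.073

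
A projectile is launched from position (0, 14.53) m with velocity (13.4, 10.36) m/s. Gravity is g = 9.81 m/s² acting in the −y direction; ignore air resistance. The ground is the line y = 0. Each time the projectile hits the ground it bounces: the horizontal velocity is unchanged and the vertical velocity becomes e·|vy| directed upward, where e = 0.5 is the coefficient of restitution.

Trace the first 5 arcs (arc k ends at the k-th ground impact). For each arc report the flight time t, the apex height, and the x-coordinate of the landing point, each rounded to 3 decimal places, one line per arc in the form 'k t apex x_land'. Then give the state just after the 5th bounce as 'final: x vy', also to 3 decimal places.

1 3.075 20.000 41.210
2 2.019 5.000 68.268
3 1.010 1.250 81.798
4 0.505 0.313 88.562
5 0.252 0.078 91.945
final: 91.945 0.619

Arc 1: start y=14.530, vy=10.360 → t=3.075, apex=20.000, x_land=41.210, impact vy=-19.809
  bounce: vy ← 0.5·19.809 = 9.905
Arc 2: start y=0.000, vy=9.905 → t=2.019, apex=5.000, x_land=68.268, impact vy=-9.905
  bounce: vy ← 0.5·9.905 = 4.952
Arc 3: start y=0.000, vy=4.952 → t=1.010, apex=1.250, x_land=81.798, impact vy=-4.952
  bounce: vy ← 0.5·4.952 = 2.476
Arc 4: start y=0.000, vy=2.476 → t=0.505, apex=0.313, x_land=88.562, impact vy=-2.476
  bounce: vy ← 0.5·2.476 = 1.238
Arc 5: start y=0.000, vy=1.238 → t=0.252, apex=0.078, x_land=91.945, impact vy=-1.238
  bounce: vy ← 0.5·1.238 = 0.619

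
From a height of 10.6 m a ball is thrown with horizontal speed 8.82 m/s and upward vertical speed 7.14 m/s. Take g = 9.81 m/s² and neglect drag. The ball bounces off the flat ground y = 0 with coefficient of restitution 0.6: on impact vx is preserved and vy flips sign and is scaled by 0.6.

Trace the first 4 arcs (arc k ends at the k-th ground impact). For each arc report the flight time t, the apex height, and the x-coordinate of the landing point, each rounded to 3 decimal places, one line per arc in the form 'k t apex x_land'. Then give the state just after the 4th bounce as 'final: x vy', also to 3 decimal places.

Arc 1: start y=10.600, vy=7.140 → t=2.368, apex=13.198, x_land=20.887, impact vy=-16.092
  bounce: vy ← 0.6·16.092 = 9.655
Arc 2: start y=0.000, vy=9.655 → t=1.968, apex=4.751, x_land=38.249, impact vy=-9.655
  bounce: vy ← 0.6·9.655 = 5.793
Arc 3: start y=0.000, vy=5.793 → t=1.181, apex=1.711, x_land=48.666, impact vy=-5.793
  bounce: vy ← 0.6·5.793 = 3.476
Arc 4: start y=0.000, vy=3.476 → t=0.709, apex=0.616, x_land=54.916, impact vy=-3.476
  bounce: vy ← 0.6·3.476 = 2.086

1 2.368 13.198 20.887
2 1.968 4.751 38.249
3 1.181 1.711 48.666
4 0.709 0.616 54.916
final: 54.916 2.086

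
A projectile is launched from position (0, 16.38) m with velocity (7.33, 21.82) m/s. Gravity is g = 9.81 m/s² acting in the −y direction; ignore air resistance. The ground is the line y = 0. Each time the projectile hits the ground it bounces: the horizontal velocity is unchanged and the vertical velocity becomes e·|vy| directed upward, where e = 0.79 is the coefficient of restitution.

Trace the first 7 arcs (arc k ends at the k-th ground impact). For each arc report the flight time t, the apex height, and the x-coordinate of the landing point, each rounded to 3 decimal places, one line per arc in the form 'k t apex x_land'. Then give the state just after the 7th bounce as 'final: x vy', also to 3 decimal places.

Arc 1: start y=16.380, vy=21.820 → t=5.103, apex=40.647, x_land=37.405, impact vy=-28.240
  bounce: vy ← 0.79·28.240 = 22.309
Arc 2: start y=0.000, vy=22.309 → t=4.548, apex=25.368, x_land=70.744, impact vy=-22.309
  bounce: vy ← 0.79·22.309 = 17.624
Arc 3: start y=0.000, vy=17.624 → t=3.593, apex=15.832, x_land=97.082, impact vy=-17.624
  bounce: vy ← 0.79·17.624 = 13.923
Arc 4: start y=0.000, vy=13.923 → t=2.839, apex=9.881, x_land=117.889, impact vy=-13.923
  bounce: vy ← 0.79·13.923 = 10.999
Arc 5: start y=0.000, vy=10.999 → t=2.242, apex=6.167, x_land=134.326, impact vy=-10.999
  bounce: vy ← 0.79·10.999 = 8.690
Arc 6: start y=0.000, vy=8.690 → t=1.772, apex=3.849, x_land=147.312, impact vy=-8.690
  bounce: vy ← 0.79·8.690 = 6.865
Arc 7: start y=0.000, vy=6.865 → t=1.400, apex=2.402, x_land=157.570, impact vy=-6.865
  bounce: vy ← 0.79·6.865 = 5.423

1 5.103 40.647 37.405
2 4.548 25.368 70.744
3 3.593 15.832 97.082
4 2.839 9.881 117.889
5 2.242 6.167 134.326
6 1.772 3.849 147.312
7 1.400 2.402 157.570
final: 157.570 5.423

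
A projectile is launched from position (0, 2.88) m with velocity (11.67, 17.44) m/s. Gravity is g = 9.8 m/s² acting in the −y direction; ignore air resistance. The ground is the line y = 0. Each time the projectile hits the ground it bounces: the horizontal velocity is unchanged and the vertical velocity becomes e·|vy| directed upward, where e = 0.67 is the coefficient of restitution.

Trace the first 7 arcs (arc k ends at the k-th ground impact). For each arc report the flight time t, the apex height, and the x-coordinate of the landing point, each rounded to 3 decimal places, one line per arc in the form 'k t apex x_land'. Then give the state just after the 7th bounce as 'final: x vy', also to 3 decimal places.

Arc 1: start y=2.880, vy=17.440 → t=3.717, apex=18.398, x_land=43.381, impact vy=-18.990
  bounce: vy ← 0.67·18.990 = 12.723
Arc 2: start y=0.000, vy=12.723 → t=2.597, apex=8.259, x_land=73.682, impact vy=-12.723
  bounce: vy ← 0.67·12.723 = 8.524
Arc 3: start y=0.000, vy=8.524 → t=1.740, apex=3.707, x_land=93.984, impact vy=-8.524
  bounce: vy ← 0.67·8.524 = 5.711
Arc 4: start y=0.000, vy=5.711 → t=1.166, apex=1.664, x_land=107.587, impact vy=-5.711
  bounce: vy ← 0.67·5.711 = 3.827
Arc 5: start y=0.000, vy=3.827 → t=0.781, apex=0.747, x_land=116.700, impact vy=-3.827
  bounce: vy ← 0.67·3.827 = 2.564
Arc 6: start y=0.000, vy=2.564 → t=0.523, apex=0.335, x_land=122.806, impact vy=-2.564
  bounce: vy ← 0.67·2.564 = 1.718
Arc 7: start y=0.000, vy=1.718 → t=0.351, apex=0.151, x_land=126.897, impact vy=-1.718
  bounce: vy ← 0.67·1.718 = 1.151

1 3.717 18.398 43.381
2 2.597 8.259 73.682
3 1.740 3.707 93.984
4 1.166 1.664 107.587
5 0.781 0.747 116.700
6 0.523 0.335 122.806
7 0.351 0.151 126.897
final: 126.897 1.151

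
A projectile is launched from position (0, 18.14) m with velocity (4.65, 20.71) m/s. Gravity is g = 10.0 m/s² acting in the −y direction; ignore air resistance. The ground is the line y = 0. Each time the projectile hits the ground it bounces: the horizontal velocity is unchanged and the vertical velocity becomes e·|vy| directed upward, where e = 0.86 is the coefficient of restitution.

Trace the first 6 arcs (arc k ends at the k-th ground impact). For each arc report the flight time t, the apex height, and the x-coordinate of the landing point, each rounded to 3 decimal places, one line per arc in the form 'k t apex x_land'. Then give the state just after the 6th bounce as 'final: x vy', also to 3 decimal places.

1 4.885 39.585 22.714
2 4.840 29.277 45.218
3 4.162 21.653 64.572
4 3.579 16.015 81.216
5 3.078 11.845 95.530
6 2.647 8.760 107.840
final: 107.840 11.383

Arc 1: start y=18.140, vy=20.710 → t=4.885, apex=39.585, x_land=22.714, impact vy=-28.137
  bounce: vy ← 0.86·28.137 = 24.198
Arc 2: start y=0.000, vy=24.198 → t=4.840, apex=29.277, x_land=45.218, impact vy=-24.198
  bounce: vy ← 0.86·24.198 = 20.810
Arc 3: start y=0.000, vy=20.810 → t=4.162, apex=21.653, x_land=64.572, impact vy=-20.810
  bounce: vy ← 0.86·20.810 = 17.897
Arc 4: start y=0.000, vy=17.897 → t=3.579, apex=16.015, x_land=81.216, impact vy=-17.897
  bounce: vy ← 0.86·17.897 = 15.391
Arc 5: start y=0.000, vy=15.391 → t=3.078, apex=11.845, x_land=95.530, impact vy=-15.391
  bounce: vy ← 0.86·15.391 = 13.237
Arc 6: start y=0.000, vy=13.237 → t=2.647, apex=8.760, x_land=107.840, impact vy=-13.237
  bounce: vy ← 0.86·13.237 = 11.383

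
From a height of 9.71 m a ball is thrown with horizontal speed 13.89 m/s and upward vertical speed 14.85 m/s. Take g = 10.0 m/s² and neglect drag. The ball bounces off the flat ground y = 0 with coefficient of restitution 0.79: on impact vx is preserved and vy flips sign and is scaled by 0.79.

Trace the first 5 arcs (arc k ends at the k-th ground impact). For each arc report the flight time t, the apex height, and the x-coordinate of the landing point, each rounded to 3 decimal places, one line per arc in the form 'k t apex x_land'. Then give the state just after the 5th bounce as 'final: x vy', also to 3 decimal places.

1 3.521 20.736 48.913
2 3.218 12.941 93.606
3 2.542 8.077 128.913
4 2.008 5.041 156.806
5 1.586 3.146 178.842
final: 178.842 6.266

Arc 1: start y=9.710, vy=14.850 → t=3.521, apex=20.736, x_land=48.913, impact vy=-20.365
  bounce: vy ← 0.79·20.365 = 16.088
Arc 2: start y=0.000, vy=16.088 → t=3.218, apex=12.941, x_land=93.606, impact vy=-16.088
  bounce: vy ← 0.79·16.088 = 12.710
Arc 3: start y=0.000, vy=12.710 → t=2.542, apex=8.077, x_land=128.913, impact vy=-12.710
  bounce: vy ← 0.79·12.710 = 10.041
Arc 4: start y=0.000, vy=10.041 → t=2.008, apex=5.041, x_land=156.806, impact vy=-10.041
  bounce: vy ← 0.79·10.041 = 7.932
Arc 5: start y=0.000, vy=7.932 → t=1.586, apex=3.146, x_land=178.842, impact vy=-7.932
  bounce: vy ← 0.79·7.932 = 6.266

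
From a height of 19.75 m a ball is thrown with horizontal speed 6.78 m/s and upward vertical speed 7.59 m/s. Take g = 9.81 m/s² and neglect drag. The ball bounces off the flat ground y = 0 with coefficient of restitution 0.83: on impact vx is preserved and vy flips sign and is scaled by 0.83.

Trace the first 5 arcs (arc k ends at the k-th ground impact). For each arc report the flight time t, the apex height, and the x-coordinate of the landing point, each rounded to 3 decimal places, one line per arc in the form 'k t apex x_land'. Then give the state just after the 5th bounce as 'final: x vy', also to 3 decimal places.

Arc 1: start y=19.750, vy=7.590 → t=2.924, apex=22.686, x_land=19.827, impact vy=-21.097
  bounce: vy ← 0.83·21.097 = 17.511
Arc 2: start y=0.000, vy=17.511 → t=3.570, apex=15.629, x_land=44.031, impact vy=-17.511
  bounce: vy ← 0.83·17.511 = 14.534
Arc 3: start y=0.000, vy=14.534 → t=2.963, apex=10.766, x_land=64.121, impact vy=-14.534
  bounce: vy ← 0.83·14.534 = 12.063
Arc 4: start y=0.000, vy=12.063 → t=2.459, apex=7.417, x_land=80.796, impact vy=-12.063
  bounce: vy ← 0.83·12.063 = 10.013
Arc 5: start y=0.000, vy=10.013 → t=2.041, apex=5.110, x_land=94.636, impact vy=-10.013
  bounce: vy ← 0.83·10.013 = 8.310

1 2.924 22.686 19.827
2 3.570 15.629 44.031
3 2.963 10.766 64.121
4 2.459 7.417 80.796
5 2.041 5.110 94.636
final: 94.636 8.310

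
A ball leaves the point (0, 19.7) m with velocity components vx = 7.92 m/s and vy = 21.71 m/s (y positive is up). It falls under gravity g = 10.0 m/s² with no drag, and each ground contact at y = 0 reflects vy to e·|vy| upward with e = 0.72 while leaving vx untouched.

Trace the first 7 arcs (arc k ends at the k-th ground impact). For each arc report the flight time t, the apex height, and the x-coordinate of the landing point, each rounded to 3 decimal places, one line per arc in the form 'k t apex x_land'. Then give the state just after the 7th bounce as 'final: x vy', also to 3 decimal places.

1 5.113 43.266 40.492
2 4.236 22.429 74.041
3 3.050 11.627 98.196
4 2.196 6.028 115.588
5 1.581 3.125 128.110
6 1.138 1.620 137.126
7 0.820 0.840 143.617
final: 143.617 2.951

Arc 1: start y=19.700, vy=21.710 → t=5.113, apex=43.266, x_land=40.492, impact vy=-29.416
  bounce: vy ← 0.72·29.416 = 21.180
Arc 2: start y=0.000, vy=21.180 → t=4.236, apex=22.429, x_land=74.041, impact vy=-21.180
  bounce: vy ← 0.72·21.180 = 15.249
Arc 3: start y=0.000, vy=15.249 → t=3.050, apex=11.627, x_land=98.196, impact vy=-15.249
  bounce: vy ← 0.72·15.249 = 10.980
Arc 4: start y=0.000, vy=10.980 → t=2.196, apex=6.028, x_land=115.588, impact vy=-10.980
  bounce: vy ← 0.72·10.980 = 7.905
Arc 5: start y=0.000, vy=7.905 → t=1.581, apex=3.125, x_land=128.110, impact vy=-7.905
  bounce: vy ← 0.72·7.905 = 5.692
Arc 6: start y=0.000, vy=5.692 → t=1.138, apex=1.620, x_land=137.126, impact vy=-5.692
  bounce: vy ← 0.72·5.692 = 4.098
Arc 7: start y=0.000, vy=4.098 → t=0.820, apex=0.840, x_land=143.617, impact vy=-4.098
  bounce: vy ← 0.72·4.098 = 2.951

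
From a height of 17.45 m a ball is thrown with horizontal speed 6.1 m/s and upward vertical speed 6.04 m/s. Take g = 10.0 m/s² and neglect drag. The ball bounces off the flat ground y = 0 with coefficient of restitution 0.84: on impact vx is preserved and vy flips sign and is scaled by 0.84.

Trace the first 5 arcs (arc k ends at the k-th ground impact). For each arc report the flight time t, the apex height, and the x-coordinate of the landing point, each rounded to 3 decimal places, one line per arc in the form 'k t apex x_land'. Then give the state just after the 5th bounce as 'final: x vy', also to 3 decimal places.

1 2.567 19.274 15.661
2 3.298 13.600 35.782
3 2.771 9.596 52.683
4 2.327 6.771 66.880
5 1.955 4.778 78.806
final: 78.806 8.211

Arc 1: start y=17.450, vy=6.040 → t=2.567, apex=19.274, x_land=15.661, impact vy=-19.634
  bounce: vy ← 0.84·19.634 = 16.492
Arc 2: start y=0.000, vy=16.492 → t=3.298, apex=13.600, x_land=35.782, impact vy=-16.492
  bounce: vy ← 0.84·16.492 = 13.854
Arc 3: start y=0.000, vy=13.854 → t=2.771, apex=9.596, x_land=52.683, impact vy=-13.854
  bounce: vy ← 0.84·13.854 = 11.637
Arc 4: start y=0.000, vy=11.637 → t=2.327, apex=6.771, x_land=66.880, impact vy=-11.637
  bounce: vy ← 0.84·11.637 = 9.775
Arc 5: start y=0.000, vy=9.775 → t=1.955, apex=4.778, x_land=78.806, impact vy=-9.775
  bounce: vy ← 0.84·9.775 = 8.211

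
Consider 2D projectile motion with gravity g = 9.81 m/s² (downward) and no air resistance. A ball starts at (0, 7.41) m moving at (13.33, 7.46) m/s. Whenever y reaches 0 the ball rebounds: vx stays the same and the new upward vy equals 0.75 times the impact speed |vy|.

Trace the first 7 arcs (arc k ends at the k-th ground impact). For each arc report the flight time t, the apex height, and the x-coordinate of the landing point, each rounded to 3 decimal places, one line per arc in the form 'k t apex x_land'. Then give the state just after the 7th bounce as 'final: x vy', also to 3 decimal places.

1 2.206 10.246 29.403
2 2.168 5.764 58.302
3 1.626 3.242 79.977
4 1.219 1.824 96.233
5 0.915 1.026 108.425
6 0.686 0.577 117.569
7 0.514 0.325 124.427
final: 124.427 1.893

Arc 1: start y=7.410, vy=7.460 → t=2.206, apex=10.246, x_land=29.403, impact vy=-14.179
  bounce: vy ← 0.75·14.179 = 10.634
Arc 2: start y=0.000, vy=10.634 → t=2.168, apex=5.764, x_land=58.302, impact vy=-10.634
  bounce: vy ← 0.75·10.634 = 7.976
Arc 3: start y=0.000, vy=7.976 → t=1.626, apex=3.242, x_land=79.977, impact vy=-7.976
  bounce: vy ← 0.75·7.976 = 5.982
Arc 4: start y=0.000, vy=5.982 → t=1.219, apex=1.824, x_land=96.233, impact vy=-5.982
  bounce: vy ← 0.75·5.982 = 4.486
Arc 5: start y=0.000, vy=4.486 → t=0.915, apex=1.026, x_land=108.425, impact vy=-4.486
  bounce: vy ← 0.75·4.486 = 3.365
Arc 6: start y=0.000, vy=3.365 → t=0.686, apex=0.577, x_land=117.569, impact vy=-3.365
  bounce: vy ← 0.75·3.365 = 2.524
Arc 7: start y=0.000, vy=2.524 → t=0.514, apex=0.325, x_land=124.427, impact vy=-2.524
  bounce: vy ← 0.75·2.524 = 1.893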